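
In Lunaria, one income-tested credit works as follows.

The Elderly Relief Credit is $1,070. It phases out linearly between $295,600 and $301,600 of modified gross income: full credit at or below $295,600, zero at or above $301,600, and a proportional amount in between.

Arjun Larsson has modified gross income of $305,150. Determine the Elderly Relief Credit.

$0

Elderly Relief Credit: $305,150 is at or above $301,600, so the credit is $0.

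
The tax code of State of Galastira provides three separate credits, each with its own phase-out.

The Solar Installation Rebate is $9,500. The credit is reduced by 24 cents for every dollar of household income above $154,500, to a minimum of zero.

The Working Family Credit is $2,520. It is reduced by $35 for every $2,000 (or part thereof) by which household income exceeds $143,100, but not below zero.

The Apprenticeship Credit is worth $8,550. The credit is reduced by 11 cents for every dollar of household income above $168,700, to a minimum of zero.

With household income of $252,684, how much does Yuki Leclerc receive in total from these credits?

Solar Installation Rebate: 24% of the $98,184 excess over $154,500 is $23,564.16 ≥ base, so the credit is $0.
Working Family Credit: income exceeds $143,100 by $109,584, which is 55 full-or-partial $2,000 increments; reduction = 55 × $35 = $1,925, leaving $595.
Apprenticeship Credit: 11% of the $83,984 excess over $168,700 is $9,238.24 ≥ base, so the credit is $0.
Total: $0 + $595 + $0 = $595.

$595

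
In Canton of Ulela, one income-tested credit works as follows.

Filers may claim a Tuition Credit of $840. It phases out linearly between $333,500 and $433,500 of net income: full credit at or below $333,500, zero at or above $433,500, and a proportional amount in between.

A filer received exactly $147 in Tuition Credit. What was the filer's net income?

$416,000

$147 is 147/840 of the full $840, so 693/840 of the $100,000 range has been used: income = $333,500 + $100,000 × 693/840 = $416,000.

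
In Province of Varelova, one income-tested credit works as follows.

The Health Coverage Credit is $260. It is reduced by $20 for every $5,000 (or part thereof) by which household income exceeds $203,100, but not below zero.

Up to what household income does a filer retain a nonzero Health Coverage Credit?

After 12 increments the reduction is 12 × $20 = $240, leaving $20; one more increment wipes it out. Increment 12 ends at excess 12 × $5,000 = $60,000, so the highest qualifying income is $203,100 + $60,000 = $263,100.

$263,100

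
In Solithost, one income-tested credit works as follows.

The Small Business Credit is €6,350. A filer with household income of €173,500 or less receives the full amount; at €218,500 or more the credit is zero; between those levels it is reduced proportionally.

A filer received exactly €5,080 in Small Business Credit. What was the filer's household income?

€182,500

€5,080 is 5,080/6,350 of the full €6,350, so 1,270/6,350 of the €45,000 range has been used: income = €173,500 + €45,000 × 1,270/6,350 = €182,500.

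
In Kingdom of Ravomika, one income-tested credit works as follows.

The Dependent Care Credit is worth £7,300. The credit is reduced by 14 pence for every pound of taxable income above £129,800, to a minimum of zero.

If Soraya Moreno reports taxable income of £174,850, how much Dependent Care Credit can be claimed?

£993

Dependent Care Credit: 14% of the £45,050 excess over £129,800 is £6,307; credit = £7,300 − £6,307 = £993.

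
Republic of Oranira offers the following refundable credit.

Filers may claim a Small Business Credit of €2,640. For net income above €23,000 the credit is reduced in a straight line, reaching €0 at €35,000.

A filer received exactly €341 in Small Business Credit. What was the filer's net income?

€341 is 341/2,640 of the full €2,640, so 2,299/2,640 of the €12,000 range has been used: income = €23,000 + €12,000 × 2,299/2,640 = €33,450.

€33,450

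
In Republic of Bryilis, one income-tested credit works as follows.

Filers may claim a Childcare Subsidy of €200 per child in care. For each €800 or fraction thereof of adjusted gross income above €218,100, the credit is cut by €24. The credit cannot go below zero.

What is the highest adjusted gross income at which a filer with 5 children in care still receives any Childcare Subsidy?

€250,900

Full credit = 5 × €200 = €1,000.
After 41 increments the reduction is 41 × €24 = €984, leaving €16; one more increment wipes it out. Increment 41 ends at excess 41 × €800 = €32,800, so the highest qualifying income is €218,100 + €32,800 = €250,900.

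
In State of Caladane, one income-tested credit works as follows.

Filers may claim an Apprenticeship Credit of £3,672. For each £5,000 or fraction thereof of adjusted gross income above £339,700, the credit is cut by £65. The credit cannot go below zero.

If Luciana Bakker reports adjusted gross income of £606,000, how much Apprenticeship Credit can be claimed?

£162

Apprenticeship Credit: income exceeds £339,700 by £266,300, which is 54 full-or-partial £5,000 increments; reduction = 54 × £65 = £3,510, leaving £162.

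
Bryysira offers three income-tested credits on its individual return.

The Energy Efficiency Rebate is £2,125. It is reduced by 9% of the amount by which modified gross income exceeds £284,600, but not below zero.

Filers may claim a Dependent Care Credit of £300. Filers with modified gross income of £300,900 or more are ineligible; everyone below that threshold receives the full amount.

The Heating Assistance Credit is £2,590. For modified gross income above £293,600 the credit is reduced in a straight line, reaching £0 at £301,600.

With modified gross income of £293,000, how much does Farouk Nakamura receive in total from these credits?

Energy Efficiency Rebate: 9% of the £8,400 excess over £284,600 is £756; credit = £2,125 − £756 = £1,369.
Dependent Care Credit: £293,000 is below the £300,900 cutoff, so the full £300 applies.
Heating Assistance Credit: £293,000 is at or below the £293,600 threshold, so the full £2,590 applies.
Total: £1,369 + £300 + £2,590 = £4,259.

£4,259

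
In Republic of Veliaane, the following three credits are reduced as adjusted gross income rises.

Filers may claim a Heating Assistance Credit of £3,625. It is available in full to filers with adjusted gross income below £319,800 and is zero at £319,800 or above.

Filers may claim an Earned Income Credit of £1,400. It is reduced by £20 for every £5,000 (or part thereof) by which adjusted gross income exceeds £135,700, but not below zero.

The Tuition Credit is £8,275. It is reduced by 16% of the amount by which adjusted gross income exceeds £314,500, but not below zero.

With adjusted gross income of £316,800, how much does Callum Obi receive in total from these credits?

£12,192

Heating Assistance Credit: £316,800 is below the £319,800 cutoff, so the full £3,625 applies.
Earned Income Credit: income exceeds £135,700 by £181,100, which is 37 full-or-partial £5,000 increments; reduction = 37 × £20 = £740, leaving £660.
Tuition Credit: 16% of the £2,300 excess over £314,500 is £368; credit = £8,275 − £368 = £7,907.
Total: £3,625 + £660 + £7,907 = £12,192.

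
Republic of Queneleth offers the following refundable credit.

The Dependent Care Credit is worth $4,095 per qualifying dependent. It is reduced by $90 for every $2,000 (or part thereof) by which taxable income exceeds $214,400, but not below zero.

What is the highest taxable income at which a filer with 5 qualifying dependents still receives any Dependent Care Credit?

Full credit = 5 × $4,095 = $20,475.
After 227 increments the reduction is 227 × $90 = $20,430, leaving $45; one more increment wipes it out. Increment 227 ends at excess 227 × $2,000 = $454,000, so the highest qualifying income is $214,400 + $454,000 = $668,400.

$668,400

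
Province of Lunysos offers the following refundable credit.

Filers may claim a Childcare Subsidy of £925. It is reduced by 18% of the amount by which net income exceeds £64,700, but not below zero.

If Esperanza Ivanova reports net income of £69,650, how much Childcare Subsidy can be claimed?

£34

Childcare Subsidy: 18% of the £4,950 excess over £64,700 is £891; credit = £925 − £891 = £34.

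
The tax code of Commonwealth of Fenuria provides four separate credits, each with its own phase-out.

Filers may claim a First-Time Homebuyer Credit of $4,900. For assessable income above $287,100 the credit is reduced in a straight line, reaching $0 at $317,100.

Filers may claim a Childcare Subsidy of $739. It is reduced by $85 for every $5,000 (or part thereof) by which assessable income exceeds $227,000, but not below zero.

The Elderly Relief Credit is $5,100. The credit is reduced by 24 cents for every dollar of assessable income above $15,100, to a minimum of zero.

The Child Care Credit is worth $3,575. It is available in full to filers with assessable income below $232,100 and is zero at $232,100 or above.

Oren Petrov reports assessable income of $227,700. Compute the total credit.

$9,129

First-Time Homebuyer Credit: $227,700 is at or below the $287,100 threshold, so the full $4,900 applies.
Childcare Subsidy: income exceeds $227,000 by $700, which is 1 full-or-partial $5,000 increment; reduction = 1 × $85 = $85, leaving $654.
Elderly Relief Credit: 24% of the $212,600 excess over $15,100 is $51,024 ≥ base, so the credit is $0.
Child Care Credit: $227,700 is below the $232,100 cutoff, so the full $3,575 applies.
Total: $4,900 + $654 + $0 + $3,575 = $9,129.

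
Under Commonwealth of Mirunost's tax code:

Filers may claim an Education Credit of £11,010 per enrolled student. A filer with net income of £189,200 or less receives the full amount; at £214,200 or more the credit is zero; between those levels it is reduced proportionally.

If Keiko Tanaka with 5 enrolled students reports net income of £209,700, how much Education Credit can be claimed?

Education Credit: base = 5 × £11,010 = £55,050. £209,700 is £20,500 into a £25,000 phase-out range, leaving 4,500/25,000 of the credit: £55,050 × 4,500/25,000 = £9,909.

£9,909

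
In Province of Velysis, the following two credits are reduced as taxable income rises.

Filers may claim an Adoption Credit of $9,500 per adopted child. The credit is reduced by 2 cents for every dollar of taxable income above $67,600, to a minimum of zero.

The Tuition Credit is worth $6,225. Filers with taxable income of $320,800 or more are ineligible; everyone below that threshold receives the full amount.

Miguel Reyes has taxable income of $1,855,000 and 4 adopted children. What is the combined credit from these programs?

Adoption Credit: base = 4 × $9,500 = $38,000. 2% of the $1,787,400 excess over $67,600 is $35,748; credit = $38,000 − $35,748 = $2,252.
Tuition Credit: $1,855,000 meets or exceeds the $320,800 cutoff, so the credit is $0.
Total: $2,252 + $0 = $2,252.

$2,252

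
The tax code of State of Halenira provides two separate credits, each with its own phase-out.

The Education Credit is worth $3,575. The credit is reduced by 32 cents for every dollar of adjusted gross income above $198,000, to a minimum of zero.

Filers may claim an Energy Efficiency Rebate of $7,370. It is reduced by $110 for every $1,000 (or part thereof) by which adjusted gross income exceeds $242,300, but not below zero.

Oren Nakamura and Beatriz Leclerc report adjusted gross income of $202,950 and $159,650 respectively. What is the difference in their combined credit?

Oren ($202,950): Education Credit: 32% of the $4,950 excess over $198,000 is $1,584; credit = $3,575 − $1,584 = $1,991. Energy Efficiency Rebate: $202,950 is at or below the $242,300 threshold, so the full $7,370 applies. total $1,991 + $7,370 = $9,361
Beatriz ($159,650): Education Credit: $159,650 is at or below the $198,000 threshold, so the full $3,575 applies. Energy Efficiency Rebate: $159,650 is at or below the $242,300 threshold, so the full $7,370 applies. total $3,575 + $7,370 = $10,945
Difference: |$9,361 − $10,945| = $1,584.

$1,584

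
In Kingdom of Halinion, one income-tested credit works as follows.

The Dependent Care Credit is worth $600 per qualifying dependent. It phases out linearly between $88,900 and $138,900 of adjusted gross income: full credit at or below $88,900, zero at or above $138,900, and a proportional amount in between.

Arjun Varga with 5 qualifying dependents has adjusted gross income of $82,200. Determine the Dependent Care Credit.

$3,000

Dependent Care Credit: base = 5 × $600 = $3,000. $82,200 is at or below the $88,900 threshold, so the full $3,000 applies.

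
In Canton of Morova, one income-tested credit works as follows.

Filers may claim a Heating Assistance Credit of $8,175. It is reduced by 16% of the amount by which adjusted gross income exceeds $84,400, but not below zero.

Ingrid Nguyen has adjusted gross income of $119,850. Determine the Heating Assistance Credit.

Heating Assistance Credit: 16% of the $35,450 excess over $84,400 is $5,672; credit = $8,175 − $5,672 = $2,503.

$2,503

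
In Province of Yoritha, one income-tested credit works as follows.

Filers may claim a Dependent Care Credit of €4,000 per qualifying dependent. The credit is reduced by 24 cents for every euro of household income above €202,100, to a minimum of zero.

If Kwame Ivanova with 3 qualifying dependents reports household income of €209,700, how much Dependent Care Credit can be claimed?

Dependent Care Credit: base = 3 × €4,000 = €12,000. 24% of the €7,600 excess over €202,100 is €1,824; credit = €12,000 − €1,824 = €10,176.

€10,176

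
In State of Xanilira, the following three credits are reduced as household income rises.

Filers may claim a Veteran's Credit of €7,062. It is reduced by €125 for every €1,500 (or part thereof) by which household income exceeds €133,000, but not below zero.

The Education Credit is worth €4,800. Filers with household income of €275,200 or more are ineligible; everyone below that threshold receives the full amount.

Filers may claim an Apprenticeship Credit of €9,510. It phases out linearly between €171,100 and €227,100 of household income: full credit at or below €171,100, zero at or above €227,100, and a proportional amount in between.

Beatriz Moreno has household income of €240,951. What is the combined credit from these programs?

€4,800

Veteran's Credit: income exceeds €133,000 by €107,951 → 72 increments × €125 = €9,000 ≥ base, so the credit is €0.
Education Credit: €240,951 is below the €275,200 cutoff, so the full €4,800 applies.
Apprenticeship Credit: €240,951 is at or above €227,100, so the credit is €0.
Total: €0 + €4,800 + €0 = €4,800.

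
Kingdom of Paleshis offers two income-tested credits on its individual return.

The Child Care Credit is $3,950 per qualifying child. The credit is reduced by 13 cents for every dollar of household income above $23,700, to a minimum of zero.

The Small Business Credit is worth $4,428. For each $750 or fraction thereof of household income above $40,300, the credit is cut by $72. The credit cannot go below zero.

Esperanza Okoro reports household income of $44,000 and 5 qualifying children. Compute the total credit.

Child Care Credit: base = 5 × $3,950 = $19,750. 13% of the $20,300 excess over $23,700 is $2,639; credit = $19,750 − $2,639 = $17,111.
Small Business Credit: income exceeds $40,300 by $3,700, which is 5 full-or-partial $750 increments; reduction = 5 × $72 = $360, leaving $4,068.
Total: $17,111 + $4,068 = $21,179.

$21,179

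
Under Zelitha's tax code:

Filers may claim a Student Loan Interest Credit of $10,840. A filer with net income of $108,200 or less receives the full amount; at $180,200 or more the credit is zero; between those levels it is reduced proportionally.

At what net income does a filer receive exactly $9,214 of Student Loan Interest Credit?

$119,000

$9,214 is 9,214/10,840 of the full $10,840, so 1,626/10,840 of the $72,000 range has been used: income = $108,200 + $72,000 × 1,626/10,840 = $119,000.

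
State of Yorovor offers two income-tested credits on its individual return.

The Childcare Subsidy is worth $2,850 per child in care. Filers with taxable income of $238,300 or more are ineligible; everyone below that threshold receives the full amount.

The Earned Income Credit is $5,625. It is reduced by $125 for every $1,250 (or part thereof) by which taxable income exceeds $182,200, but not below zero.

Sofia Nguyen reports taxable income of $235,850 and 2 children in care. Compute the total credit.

Childcare Subsidy: base = 2 × $2,850 = $5,700. $235,850 is below the $238,300 cutoff, so the full $5,700 applies.
Earned Income Credit: income exceeds $182,200 by $53,650, which is 43 full-or-partial $1,250 increments; reduction = 43 × $125 = $5,375, leaving $250.
Total: $5,700 + $250 = $5,950.

$5,950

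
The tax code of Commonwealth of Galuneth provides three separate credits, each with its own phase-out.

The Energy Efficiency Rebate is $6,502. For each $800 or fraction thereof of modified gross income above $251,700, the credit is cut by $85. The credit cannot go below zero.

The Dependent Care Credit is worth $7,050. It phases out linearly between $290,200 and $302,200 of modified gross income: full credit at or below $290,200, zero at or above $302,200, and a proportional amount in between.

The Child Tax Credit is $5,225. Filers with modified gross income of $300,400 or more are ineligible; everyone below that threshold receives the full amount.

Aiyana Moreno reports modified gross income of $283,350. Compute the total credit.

$15,377

Energy Efficiency Rebate: income exceeds $251,700 by $31,650, which is 40 full-or-partial $800 increments; reduction = 40 × $85 = $3,400, leaving $3,102.
Dependent Care Credit: $283,350 is at or below the $290,200 threshold, so the full $7,050 applies.
Child Tax Credit: $283,350 is below the $300,400 cutoff, so the full $5,225 applies.
Total: $3,102 + $7,050 + $5,225 = $15,377.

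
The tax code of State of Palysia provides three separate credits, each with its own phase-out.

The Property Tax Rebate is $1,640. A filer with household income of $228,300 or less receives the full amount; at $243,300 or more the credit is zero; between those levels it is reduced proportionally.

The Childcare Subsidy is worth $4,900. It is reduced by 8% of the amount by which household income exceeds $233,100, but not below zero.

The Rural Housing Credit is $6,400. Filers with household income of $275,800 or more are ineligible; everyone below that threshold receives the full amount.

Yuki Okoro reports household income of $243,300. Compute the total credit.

$10,484

Property Tax Rebate: $243,300 is at or above $243,300, so the credit is $0.
Childcare Subsidy: 8% of the $10,200 excess over $233,100 is $816; credit = $4,900 − $816 = $4,084.
Rural Housing Credit: $243,300 is below the $275,800 cutoff, so the full $6,400 applies.
Total: $0 + $4,084 + $6,400 = $10,484.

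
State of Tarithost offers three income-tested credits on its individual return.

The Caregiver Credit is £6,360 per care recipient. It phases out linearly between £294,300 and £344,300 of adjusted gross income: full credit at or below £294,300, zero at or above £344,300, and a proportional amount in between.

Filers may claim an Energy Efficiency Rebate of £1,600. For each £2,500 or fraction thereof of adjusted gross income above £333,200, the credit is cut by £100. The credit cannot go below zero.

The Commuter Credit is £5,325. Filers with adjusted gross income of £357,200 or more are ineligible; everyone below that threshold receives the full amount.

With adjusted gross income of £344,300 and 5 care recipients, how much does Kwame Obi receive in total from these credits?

£6,425

Caregiver Credit: base = 5 × £6,360 = £31,800. £344,300 is at or above £344,300, so the credit is £0.
Energy Efficiency Rebate: income exceeds £333,200 by £11,100, which is 5 full-or-partial £2,500 increments; reduction = 5 × £100 = £500, leaving £1,100.
Commuter Credit: £344,300 is below the £357,200 cutoff, so the full £5,325 applies.
Total: £0 + £1,100 + £5,325 = £6,425.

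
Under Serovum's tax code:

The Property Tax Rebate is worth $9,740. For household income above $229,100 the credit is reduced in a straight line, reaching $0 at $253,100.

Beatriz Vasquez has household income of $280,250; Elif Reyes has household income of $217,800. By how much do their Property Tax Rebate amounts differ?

Beatriz ($280,250): Property Tax Rebate: $280,250 is at or above $253,100, so the credit is $0.
Elif ($217,800): Property Tax Rebate: $217,800 is at or below the $229,100 threshold, so the full $9,740 applies.
Difference: |$0 − $9,740| = $9,740.

$9,740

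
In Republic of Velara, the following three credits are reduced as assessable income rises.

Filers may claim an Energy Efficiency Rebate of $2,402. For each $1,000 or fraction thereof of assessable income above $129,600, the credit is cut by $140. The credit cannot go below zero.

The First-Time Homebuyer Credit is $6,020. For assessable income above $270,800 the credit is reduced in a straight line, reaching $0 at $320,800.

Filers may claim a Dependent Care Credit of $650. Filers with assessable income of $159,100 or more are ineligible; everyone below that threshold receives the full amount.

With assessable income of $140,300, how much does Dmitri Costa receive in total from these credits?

Energy Efficiency Rebate: income exceeds $129,600 by $10,700, which is 11 full-or-partial $1,000 increments; reduction = 11 × $140 = $1,540, leaving $862.
First-Time Homebuyer Credit: $140,300 is at or below the $270,800 threshold, so the full $6,020 applies.
Dependent Care Credit: $140,300 is below the $159,100 cutoff, so the full $650 applies.
Total: $862 + $6,020 + $650 = $7,532.

$7,532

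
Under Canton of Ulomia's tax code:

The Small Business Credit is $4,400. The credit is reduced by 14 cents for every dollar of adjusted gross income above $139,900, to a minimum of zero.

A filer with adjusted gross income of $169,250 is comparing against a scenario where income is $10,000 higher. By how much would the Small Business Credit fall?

$291

At $169,250 — 14% of the $29,350 excess over $139,900 is $4,109; credit = $4,400 − $4,109 = $291.
At $179,250 — 14% of the $39,350 excess over $139,900 is $5,509 ≥ base, so the credit is $0.
Lost: $291 − $0 = $291.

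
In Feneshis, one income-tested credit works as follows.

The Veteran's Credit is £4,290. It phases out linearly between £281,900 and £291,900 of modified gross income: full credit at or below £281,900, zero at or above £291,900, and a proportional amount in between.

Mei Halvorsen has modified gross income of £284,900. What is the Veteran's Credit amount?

Veteran's Credit: £284,900 is £3,000 into a £10,000 phase-out range, leaving 7,000/10,000 of the credit: £4,290 × 7,000/10,000 = £3,003.

£3,003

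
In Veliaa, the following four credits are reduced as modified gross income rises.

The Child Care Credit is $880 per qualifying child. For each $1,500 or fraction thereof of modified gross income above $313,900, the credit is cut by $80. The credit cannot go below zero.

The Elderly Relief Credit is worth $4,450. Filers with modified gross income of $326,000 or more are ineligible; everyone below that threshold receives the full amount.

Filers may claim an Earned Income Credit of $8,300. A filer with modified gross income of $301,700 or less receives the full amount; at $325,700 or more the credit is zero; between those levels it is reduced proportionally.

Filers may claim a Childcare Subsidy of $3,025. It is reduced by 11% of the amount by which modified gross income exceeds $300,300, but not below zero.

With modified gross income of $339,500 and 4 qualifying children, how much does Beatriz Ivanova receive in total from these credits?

Child Care Credit: base = 4 × $880 = $3,520. income exceeds $313,900 by $25,600, which is 18 full-or-partial $1,500 increments; reduction = 18 × $80 = $1,440, leaving $2,080.
Elderly Relief Credit: $339,500 meets or exceeds the $326,000 cutoff, so the credit is $0.
Earned Income Credit: $339,500 is at or above $325,700, so the credit is $0.
Childcare Subsidy: 11% of the $39,200 excess over $300,300 is $4,312 ≥ base, so the credit is $0.
Total: $2,080 + $0 + $0 + $0 = $2,080.

$2,080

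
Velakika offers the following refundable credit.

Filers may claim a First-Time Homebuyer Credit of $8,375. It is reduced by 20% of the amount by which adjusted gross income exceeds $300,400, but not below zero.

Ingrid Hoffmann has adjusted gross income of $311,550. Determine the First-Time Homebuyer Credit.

First-Time Homebuyer Credit: 20% of the $11,150 excess over $300,400 is $2,230; credit = $8,375 − $2,230 = $6,145.

$6,145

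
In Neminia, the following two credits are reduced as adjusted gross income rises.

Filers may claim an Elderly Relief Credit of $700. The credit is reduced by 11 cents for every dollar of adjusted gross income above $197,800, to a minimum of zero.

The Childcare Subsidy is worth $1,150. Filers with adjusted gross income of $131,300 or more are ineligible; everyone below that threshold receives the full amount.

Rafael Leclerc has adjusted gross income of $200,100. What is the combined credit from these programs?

$447

Elderly Relief Credit: 11% of the $2,300 excess over $197,800 is $253; credit = $700 − $253 = $447.
Childcare Subsidy: $200,100 meets or exceeds the $131,300 cutoff, so the credit is $0.
Total: $447 + $0 = $447.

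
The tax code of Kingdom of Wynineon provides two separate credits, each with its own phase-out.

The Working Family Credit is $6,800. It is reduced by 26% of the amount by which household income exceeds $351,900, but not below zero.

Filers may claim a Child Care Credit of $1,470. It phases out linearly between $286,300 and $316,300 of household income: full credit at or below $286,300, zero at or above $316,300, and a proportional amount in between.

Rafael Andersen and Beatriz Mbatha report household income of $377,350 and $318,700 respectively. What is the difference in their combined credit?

$6,617

Rafael ($377,350): Working Family Credit: 26% of the $25,450 excess over $351,900 is $6,617; credit = $6,800 − $6,617 = $183. Child Care Credit: $377,350 is at or above $316,300, so the credit is $0. total $183 + $0 = $183
Beatriz ($318,700): Working Family Credit: $318,700 is at or below the $351,900 threshold, so the full $6,800 applies. Child Care Credit: $318,700 is at or above $316,300, so the credit is $0. total $6,800 + $0 = $6,800
Difference: |$183 − $6,800| = $6,617.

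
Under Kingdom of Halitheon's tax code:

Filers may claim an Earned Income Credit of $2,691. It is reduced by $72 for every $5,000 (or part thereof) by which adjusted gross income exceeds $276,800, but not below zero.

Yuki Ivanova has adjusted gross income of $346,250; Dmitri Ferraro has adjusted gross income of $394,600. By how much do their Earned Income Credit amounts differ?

$720

Yuki ($346,250): Earned Income Credit: income exceeds $276,800 by $69,450, which is 14 full-or-partial $5,000 increments; reduction = 14 × $72 = $1,008, leaving $1,683.
Dmitri ($394,600): Earned Income Credit: income exceeds $276,800 by $117,800, which is 24 full-or-partial $5,000 increments; reduction = 24 × $72 = $1,728, leaving $963.
Difference: |$1,683 − $963| = $720.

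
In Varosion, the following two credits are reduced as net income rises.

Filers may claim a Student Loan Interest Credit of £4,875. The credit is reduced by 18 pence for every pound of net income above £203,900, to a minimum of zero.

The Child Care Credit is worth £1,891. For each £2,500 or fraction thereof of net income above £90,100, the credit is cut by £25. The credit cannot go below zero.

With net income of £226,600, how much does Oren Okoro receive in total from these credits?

£1,305

Student Loan Interest Credit: 18% of the £22,700 excess over £203,900 is £4,086; credit = £4,875 − £4,086 = £789.
Child Care Credit: income exceeds £90,100 by £136,500, which is 55 full-or-partial £2,500 increments; reduction = 55 × £25 = £1,375, leaving £516.
Total: £789 + £516 = £1,305.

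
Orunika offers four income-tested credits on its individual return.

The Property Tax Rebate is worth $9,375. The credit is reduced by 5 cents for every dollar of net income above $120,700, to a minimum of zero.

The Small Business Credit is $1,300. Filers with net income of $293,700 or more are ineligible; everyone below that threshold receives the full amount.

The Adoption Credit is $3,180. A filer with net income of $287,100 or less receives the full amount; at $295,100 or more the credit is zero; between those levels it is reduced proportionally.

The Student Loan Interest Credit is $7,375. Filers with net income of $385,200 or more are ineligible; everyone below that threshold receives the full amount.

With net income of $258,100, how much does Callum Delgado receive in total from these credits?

Property Tax Rebate: 5% of the $137,400 excess over $120,700 is $6,870; credit = $9,375 − $6,870 = $2,505.
Small Business Credit: $258,100 is below the $293,700 cutoff, so the full $1,300 applies.
Adoption Credit: $258,100 is at or below the $287,100 threshold, so the full $3,180 applies.
Student Loan Interest Credit: $258,100 is below the $385,200 cutoff, so the full $7,375 applies.
Total: $2,505 + $1,300 + $3,180 + $7,375 = $14,360.

$14,360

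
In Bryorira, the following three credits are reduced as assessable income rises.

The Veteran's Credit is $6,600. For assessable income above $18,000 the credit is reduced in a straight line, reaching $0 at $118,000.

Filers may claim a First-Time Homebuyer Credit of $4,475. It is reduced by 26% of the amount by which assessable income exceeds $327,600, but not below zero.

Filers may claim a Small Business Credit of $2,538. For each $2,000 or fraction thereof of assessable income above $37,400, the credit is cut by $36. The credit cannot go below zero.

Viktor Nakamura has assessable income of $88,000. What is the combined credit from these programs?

Veteran's Credit: $88,000 is $70,000 into a $100,000 phase-out range, leaving 30,000/100,000 of the credit: $6,600 × 30,000/100,000 = $1,980.
First-Time Homebuyer Credit: $88,000 is at or below the $327,600 threshold, so the full $4,475 applies.
Small Business Credit: income exceeds $37,400 by $50,600, which is 26 full-or-partial $2,000 increments; reduction = 26 × $36 = $936, leaving $1,602.
Total: $1,980 + $4,475 + $1,602 = $8,057.

$8,057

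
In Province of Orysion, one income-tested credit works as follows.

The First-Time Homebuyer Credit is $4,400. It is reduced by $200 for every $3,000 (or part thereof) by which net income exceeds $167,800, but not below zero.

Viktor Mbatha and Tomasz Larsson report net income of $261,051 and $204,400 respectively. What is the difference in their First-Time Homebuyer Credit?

$1,800

Viktor ($261,051): First-Time Homebuyer Credit: income exceeds $167,800 by $93,251 → 32 increments × $200 = $6,400 ≥ base, so the credit is $0.
Tomasz ($204,400): First-Time Homebuyer Credit: income exceeds $167,800 by $36,600, which is 13 full-or-partial $3,000 increments; reduction = 13 × $200 = $2,600, leaving $1,800.
Difference: |$0 − $1,800| = $1,800.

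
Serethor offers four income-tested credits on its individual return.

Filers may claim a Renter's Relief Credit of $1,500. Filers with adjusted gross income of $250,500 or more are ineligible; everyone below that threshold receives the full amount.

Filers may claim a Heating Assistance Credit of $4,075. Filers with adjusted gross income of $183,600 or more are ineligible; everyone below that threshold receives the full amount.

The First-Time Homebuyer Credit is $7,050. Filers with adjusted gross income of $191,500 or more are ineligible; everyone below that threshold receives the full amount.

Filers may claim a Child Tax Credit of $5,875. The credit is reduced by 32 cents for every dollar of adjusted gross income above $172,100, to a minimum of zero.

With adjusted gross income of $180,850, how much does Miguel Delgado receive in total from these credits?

$15,700

Renter's Relief Credit: $180,850 is below the $250,500 cutoff, so the full $1,500 applies.
Heating Assistance Credit: $180,850 is below the $183,600 cutoff, so the full $4,075 applies.
First-Time Homebuyer Credit: $180,850 is below the $191,500 cutoff, so the full $7,050 applies.
Child Tax Credit: 32% of the $8,750 excess over $172,100 is $2,800; credit = $5,875 − $2,800 = $3,075.
Total: $1,500 + $4,075 + $7,050 + $3,075 = $15,700.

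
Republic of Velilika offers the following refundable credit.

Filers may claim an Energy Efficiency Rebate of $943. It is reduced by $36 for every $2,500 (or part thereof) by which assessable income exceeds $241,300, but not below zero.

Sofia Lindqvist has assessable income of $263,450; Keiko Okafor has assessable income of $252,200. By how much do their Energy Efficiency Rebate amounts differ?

$144

Sofia ($263,450): Energy Efficiency Rebate: income exceeds $241,300 by $22,150, which is 9 full-or-partial $2,500 increments; reduction = 9 × $36 = $324, leaving $619.
Keiko ($252,200): Energy Efficiency Rebate: income exceeds $241,300 by $10,900, which is 5 full-or-partial $2,500 increments; reduction = 5 × $36 = $180, leaving $763.
Difference: |$619 − $763| = $144.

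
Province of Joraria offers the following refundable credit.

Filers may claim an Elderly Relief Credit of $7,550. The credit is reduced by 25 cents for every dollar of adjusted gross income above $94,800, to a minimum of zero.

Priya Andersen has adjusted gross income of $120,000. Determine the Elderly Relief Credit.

$1,250

Elderly Relief Credit: 25% of the $25,200 excess over $94,800 is $6,300; credit = $7,550 − $6,300 = $1,250.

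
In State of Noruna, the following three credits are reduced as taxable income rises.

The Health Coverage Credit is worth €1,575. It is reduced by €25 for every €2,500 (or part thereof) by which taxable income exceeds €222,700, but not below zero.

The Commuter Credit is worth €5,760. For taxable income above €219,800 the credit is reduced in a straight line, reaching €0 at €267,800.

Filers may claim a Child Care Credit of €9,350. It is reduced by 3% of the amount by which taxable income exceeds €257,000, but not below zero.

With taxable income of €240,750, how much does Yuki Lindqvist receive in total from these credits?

Health Coverage Credit: income exceeds €222,700 by €18,050, which is 8 full-or-partial €2,500 increments; reduction = 8 × €25 = €200, leaving €1,375.
Commuter Credit: €240,750 is €20,950 into a €48,000 phase-out range, leaving 27,050/48,000 of the credit: €5,760 × 27,050/48,000 = €3,246.
Child Care Credit: €240,750 is at or below the €257,000 threshold, so the full €9,350 applies.
Total: €1,375 + €3,246 + €9,350 = €13,971.

€13,971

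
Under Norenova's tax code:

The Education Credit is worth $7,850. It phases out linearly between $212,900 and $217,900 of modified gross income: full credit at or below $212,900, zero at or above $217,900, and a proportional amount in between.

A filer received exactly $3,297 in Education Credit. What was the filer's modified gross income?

$3,297 is 3,297/7,850 of the full $7,850, so 4,553/7,850 of the $5,000 range has been used: income = $212,900 + $5,000 × 4,553/7,850 = $215,800.

$215,800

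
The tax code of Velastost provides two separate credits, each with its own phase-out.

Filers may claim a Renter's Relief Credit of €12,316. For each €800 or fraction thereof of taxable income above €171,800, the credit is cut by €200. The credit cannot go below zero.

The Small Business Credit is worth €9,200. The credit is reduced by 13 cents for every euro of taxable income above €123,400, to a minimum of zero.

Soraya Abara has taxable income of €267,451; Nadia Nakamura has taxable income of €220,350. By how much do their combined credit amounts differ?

Soraya (€267,451): Renter's Relief Credit: income exceeds €171,800 by €95,651 → 120 increments × €200 = €24,000 ≥ base, so the credit is €0. Small Business Credit: 13% of the €144,051 excess over €123,400 is €18,726.63 ≥ base, so the credit is €0. total €0 + €0 = €0
Nadia (€220,350): Renter's Relief Credit: income exceeds €171,800 by €48,550, which is 61 full-or-partial €800 increments; reduction = 61 × €200 = €12,200, leaving €116. Small Business Credit: 13% of the €96,950 excess over €123,400 is €12,603.50 ≥ base, so the credit is €0. total €116 + €0 = €116
Difference: |€0 − €116| = €116.

€116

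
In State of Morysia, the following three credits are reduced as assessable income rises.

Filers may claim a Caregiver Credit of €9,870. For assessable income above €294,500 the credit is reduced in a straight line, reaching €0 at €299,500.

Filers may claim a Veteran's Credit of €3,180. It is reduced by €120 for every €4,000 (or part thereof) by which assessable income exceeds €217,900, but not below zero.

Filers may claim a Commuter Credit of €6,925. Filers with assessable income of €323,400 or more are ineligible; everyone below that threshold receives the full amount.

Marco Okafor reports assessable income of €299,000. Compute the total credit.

€8,572

Caregiver Credit: €299,000 is €4,500 into a €5,000 phase-out range, leaving 500/5,000 of the credit: €9,870 × 500/5,000 = €987.
Veteran's Credit: income exceeds €217,900 by €81,100, which is 21 full-or-partial €4,000 increments; reduction = 21 × €120 = €2,520, leaving €660.
Commuter Credit: €299,000 is below the €323,400 cutoff, so the full €6,925 applies.
Total: €987 + €660 + €6,925 = €8,572.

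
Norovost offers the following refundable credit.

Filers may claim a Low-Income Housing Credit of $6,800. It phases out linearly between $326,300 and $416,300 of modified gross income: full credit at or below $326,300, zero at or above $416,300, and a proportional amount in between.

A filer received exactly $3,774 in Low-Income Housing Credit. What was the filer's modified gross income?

$3,774 is 3,774/6,800 of the full $6,800, so 3,026/6,800 of the $90,000 range has been used: income = $326,300 + $90,000 × 3,026/6,800 = $366,350.

$366,350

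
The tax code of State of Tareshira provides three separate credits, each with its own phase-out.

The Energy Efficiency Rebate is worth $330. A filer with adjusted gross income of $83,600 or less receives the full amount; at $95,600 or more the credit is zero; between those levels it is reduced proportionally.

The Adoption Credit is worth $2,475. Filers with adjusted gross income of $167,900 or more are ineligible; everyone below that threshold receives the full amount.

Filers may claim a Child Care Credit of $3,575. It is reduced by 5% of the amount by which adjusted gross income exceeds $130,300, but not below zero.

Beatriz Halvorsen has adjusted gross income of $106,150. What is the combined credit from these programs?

$6,050

Energy Efficiency Rebate: $106,150 is at or above $95,600, so the credit is $0.
Adoption Credit: $106,150 is below the $167,900 cutoff, so the full $2,475 applies.
Child Care Credit: $106,150 is at or below the $130,300 threshold, so the full $3,575 applies.
Total: $0 + $2,475 + $3,575 = $6,050.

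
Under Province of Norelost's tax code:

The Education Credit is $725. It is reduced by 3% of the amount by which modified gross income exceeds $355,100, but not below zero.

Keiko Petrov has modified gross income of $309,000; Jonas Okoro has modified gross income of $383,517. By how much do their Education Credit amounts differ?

Keiko ($309,000): Education Credit: $309,000 is at or below the $355,100 threshold, so the full $725 applies.
Jonas ($383,517): Education Credit: 3% of the $28,417 excess over $355,100 is $852.51 ≥ base, so the credit is $0.
Difference: |$725 − $0| = $725.

$725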